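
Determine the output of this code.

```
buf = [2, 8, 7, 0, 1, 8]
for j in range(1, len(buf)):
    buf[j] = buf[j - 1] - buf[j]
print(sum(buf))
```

-66

j=1: buf[1] = 2-8 = -6 → [2, -6, 7, 0, 1, 8]
j=2: buf[2] = (-6)-7 = -13 → [2, -6, -13, 0, 1, 8]
j=3: buf[3] = (-13)-0 = -13 → [2, -6, -13, -13, 1, 8]
j=4: buf[4] = (-13)-1 = -14 → [2, -6, -13, -13, -14, 8]
j=5: buf[5] = (-14)-8 = -22 → [2, -6, -13, -13, -14, -22]
sum = -66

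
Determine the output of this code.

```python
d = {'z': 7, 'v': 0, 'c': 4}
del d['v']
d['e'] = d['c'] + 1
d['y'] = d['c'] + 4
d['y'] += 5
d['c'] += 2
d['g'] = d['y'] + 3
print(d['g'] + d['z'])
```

del 'v' → {'z': 7, 'c': 4}
d['e'] = d['c']+1 = 5 → {'z': 7, 'c': 4, 'e': 5}
d['y'] = d['c']+4 = 8 → {'z': 7, 'c': 4, 'e': 5, 'y': 8}
d['y'] = 8+5 = 13 → {'z': 7, 'c': 4, 'e': 5, 'y': 13}
d['c'] = 4+2 = 6 → {'z': 7, 'c': 6, 'e': 5, 'y': 13}
d['g'] = d['y']+3 = 16 → {'z': 7, 'c': 6, 'e': 5, 'y': 13, 'g': 16}
d['g']+d['z'] = 16+7 = 23

23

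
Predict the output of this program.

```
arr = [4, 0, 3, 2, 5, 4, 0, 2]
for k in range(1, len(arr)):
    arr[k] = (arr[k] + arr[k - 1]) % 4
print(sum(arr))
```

k=1: arr[1] = (0+4)%4 = 0 → [4, 0, 3, 2, 5, 4, 0, 2]
k=2: arr[2] = (3+0)%4 = 3 → [4, 0, 3, 2, 5, 4, 0, 2]
k=3: arr[3] = (2+3)%4 = 1 → [4, 0, 3, 1, 5, 4, 0, 2]
k=4: arr[4] = (5+1)%4 = 2 → [4, 0, 3, 1, 2, 4, 0, 2]
k=5: arr[5] = (4+2)%4 = 2 → [4, 0, 3, 1, 2, 2, 0, 2]
k=6: arr[6] = (0+2)%4 = 2 → [4, 0, 3, 1, 2, 2, 2, 2]
k=7: arr[7] = (2+2)%4 = 0 → [4, 0, 3, 1, 2, 2, 2, 0]
sum = 14

14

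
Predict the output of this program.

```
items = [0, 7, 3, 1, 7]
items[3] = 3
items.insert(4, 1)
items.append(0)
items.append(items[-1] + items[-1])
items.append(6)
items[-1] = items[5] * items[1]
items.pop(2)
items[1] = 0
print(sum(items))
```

60

items[3] = 3 → [0, 7, 3, 3, 7]
insert 1 at 4 → [0, 7, 3, 3, 1, 7]
append 0 → [0, 7, 3, 3, 1, 7, 0]
append items[-1]+items[-1] = 0+0 = 0 → [0, 7, 3, 3, 1, 7, 0, 0]
append 6 → [0, 7, 3, 3, 1, 7, 0, 0, 6]
items[-1] = items[5]*items[1] = 7*7 = 49 → [0, 7, 3, 3, 1, 7, 0, 0, 49]
pop(2) removes 3 → [0, 7, 3, 1, 7, 0, 0, 49]
items[1] = 0 → [0, 0, 3, 1, 7, 0, 0, 49]
sum = 60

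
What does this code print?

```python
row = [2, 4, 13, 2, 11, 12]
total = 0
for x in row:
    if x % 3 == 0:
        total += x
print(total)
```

x=2: not %3==0
x=4: not %3==0
x=13: not %3==0
x=2: not %3==0
x=11: not %3==0
x=12: %3==0, total = 0+12 = 12

12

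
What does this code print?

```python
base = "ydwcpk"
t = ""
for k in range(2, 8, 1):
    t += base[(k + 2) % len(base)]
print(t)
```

pkydwc

k=2: add base[4]='p' → 'p'
k=3: add base[5]='k' → 'pk'
k=4: add base[0]='y' → 'pky'
k=5: add base[1]='d' → 'pkyd'
k=6: add base[2]='w' → 'pkydw'
k=7: add base[3]='c' → 'pkydwc'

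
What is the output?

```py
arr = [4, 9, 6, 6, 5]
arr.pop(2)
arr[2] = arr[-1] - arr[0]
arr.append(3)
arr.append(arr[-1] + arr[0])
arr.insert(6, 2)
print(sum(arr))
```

pop(2) removes 6 → [4, 9, 6, 5]
arr[2] = arr[-1]-arr[0] = 5-4 = 1 → [4, 9, 1, 5]
append 3 → [4, 9, 1, 5, 3]
append arr[-1]+arr[0] = 3+4 = 7 → [4, 9, 1, 5, 3, 7]
insert 2 at 6 → [4, 9, 1, 5, 3, 7, 2]
sum = 31

31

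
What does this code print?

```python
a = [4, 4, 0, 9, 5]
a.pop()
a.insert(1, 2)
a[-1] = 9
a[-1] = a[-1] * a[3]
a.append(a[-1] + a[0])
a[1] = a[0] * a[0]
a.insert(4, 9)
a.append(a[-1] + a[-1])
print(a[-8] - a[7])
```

-4

pop() removes 5 → [4, 4, 0, 9]
insert 2 at 1 → [4, 2, 4, 0, 9]
a[-1] = 9 → [4, 2, 4, 0, 9]
a[-1] = a[-1]*a[3] = 9*0 = 0 → [4, 2, 4, 0, 0]
append a[-1]+a[0] = 0+4 = 4 → [4, 2, 4, 0, 0, 4]
a[1] = a[0]*a[0] = 4*4 = 16 → [4, 16, 4, 0, 0, 4]
insert 9 at 4 → [4, 16, 4, 0, 9, 0, 4]
append a[-1]+a[-1] = 4+4 = 8 → [4, 16, 4, 0, 9, 0, 4, 8]
a[-8]-a[7] = 4-8 = -4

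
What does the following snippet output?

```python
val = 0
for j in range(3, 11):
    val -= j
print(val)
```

j=3: val = 0-3 = -3
j=4: val = (-3)-4 = -7
j=5: val = (-7)-5 = -12
j=6: val = (-12)-6 = -18
j=7: val = (-18)-7 = -25
j=8: val = (-25)-8 = -33
j=9: val = (-33)-9 = -42
j=10: val = (-42)-10 = -52

-52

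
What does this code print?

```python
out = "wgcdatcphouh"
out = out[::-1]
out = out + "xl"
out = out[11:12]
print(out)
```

w

reverse → 'huohpctadcgw'
+ 'xl' → 'huohpctadcgwxl'
slice [11:12] → 'w'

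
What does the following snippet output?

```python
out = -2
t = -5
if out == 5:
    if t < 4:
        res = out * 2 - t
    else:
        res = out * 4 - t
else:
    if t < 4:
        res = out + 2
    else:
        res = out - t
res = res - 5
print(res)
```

-5

out=-2, t=-5
out == 5 is False; t < 4 is True
→ res = out + 2 = 0
res = 0-5 = -5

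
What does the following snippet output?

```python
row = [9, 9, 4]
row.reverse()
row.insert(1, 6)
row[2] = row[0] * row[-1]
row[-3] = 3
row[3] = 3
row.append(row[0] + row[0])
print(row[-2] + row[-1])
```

reverse → [4, 9, 9]
insert 6 at 1 → [4, 6, 9, 9]
row[2] = row[0]*row[-1] = 4*9 = 36 → [4, 6, 36, 9]
row[-3] = 3 → [4, 3, 36, 9]
row[3] = 3 → [4, 3, 36, 3]
append row[0]+row[0] = 4+4 = 8 → [4, 3, 36, 3, 8]
row[-2]+row[-1] = 3+8 = 11

11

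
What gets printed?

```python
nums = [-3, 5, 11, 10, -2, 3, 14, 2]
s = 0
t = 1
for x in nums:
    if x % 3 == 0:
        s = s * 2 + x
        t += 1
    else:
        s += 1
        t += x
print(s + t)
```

50

x=-3: %3==0, s = 0*2+(-3) = -3; t=2
x=5: not %3==0, s = (-3)+1 = -2; t=7
x=11: not %3==0, s = (-2)+1 = -1; t=18
x=10: not %3==0, s = (-1)+1 = 0; t=28
x=-2: not %3==0, s = 0+1 = 1; t=26
x=3: %3==0, s = 1*2+3 = 5; t=27
x=14: not %3==0, s = 5+1 = 6; t=41
x=2: not %3==0, s = 6+1 = 7; t=43
s+t = 7+43 = 50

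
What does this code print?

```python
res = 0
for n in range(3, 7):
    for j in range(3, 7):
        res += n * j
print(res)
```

n=3,j=3: res = 0+9 = 9
n=3,j=4: res = 9+12 = 21
n=3,j=5: res = 21+15 = 36
n=3,j=6: res = 36+18 = 54
n=4,j=3: res = 54+12 = 66
n=4,j=4: res = 66+16 = 82
n=4,j=5: res = 82+20 = 102
n=4,j=6: res = 102+24 = 126
n=5,j=3: res = 126+15 = 141
n=5,j=4: res = 141+20 = 161
n=5,j=5: res = 161+25 = 186
n=5,j=6: res = 186+30 = 216
n=6,j=3: res = 216+18 = 234
n=6,j=4: res = 234+24 = 258
n=6,j=5: res = 258+30 = 288
n=6,j=6: res = 288+36 = 324

324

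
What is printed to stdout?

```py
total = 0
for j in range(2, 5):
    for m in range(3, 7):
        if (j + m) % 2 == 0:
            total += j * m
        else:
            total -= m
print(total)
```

j=2,m=3: odd sum, total = 0-3 = -3
j=2,m=4: even sum, total = (-3)+8 = 5
j=2,m=5: odd sum, total = 5-5 = 0
j=2,m=6: even sum, total = 0+12 = 12
j=3,m=3: even sum, total = 12+9 = 21
j=3,m=4: odd sum, total = 21-4 = 17
j=3,m=5: even sum, total = 17+15 = 32
j=3,m=6: odd sum, total = 32-6 = 26
j=4,m=3: odd sum, total = 26-3 = 23
j=4,m=4: even sum, total = 23+16 = 39
j=4,m=5: odd sum, total = 39-5 = 34
j=4,m=6: even sum, total = 34+24 = 58

58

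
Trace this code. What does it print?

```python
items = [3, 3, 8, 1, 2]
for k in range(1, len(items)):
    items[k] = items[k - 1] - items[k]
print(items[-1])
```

k=1: items[1] = 3-3 = 0 → [3, 0, 8, 1, 2]
k=2: items[2] = 0-8 = -8 → [3, 0, -8, 1, 2]
k=3: items[3] = (-8)-1 = -9 → [3, 0, -8, -9, 2]
k=4: items[4] = (-9)-2 = -11 → [3, 0, -8, -9, -11]

-11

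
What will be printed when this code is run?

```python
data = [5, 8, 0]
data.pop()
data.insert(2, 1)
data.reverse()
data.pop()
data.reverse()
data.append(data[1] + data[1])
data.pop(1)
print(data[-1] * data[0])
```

pop() removes 0 → [5, 8]
insert 1 at 2 → [5, 8, 1]
reverse → [1, 8, 5]
pop() removes 5 → [1, 8]
reverse → [8, 1]
append data[1]+data[1] = 1+1 = 2 → [8, 1, 2]
pop(1) removes 1 → [8, 2]
data[-1]*data[0] = 2*8 = 16

16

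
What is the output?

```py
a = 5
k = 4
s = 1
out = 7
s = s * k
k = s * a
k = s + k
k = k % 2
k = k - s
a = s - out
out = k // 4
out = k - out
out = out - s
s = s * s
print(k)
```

-4

s = 1*4 = 4
k = 4*5 = 20
k = 4+20 = 24
k = 24%2 = 0
k = 0-4 = -4
a = 4-7 = -3
out = (-4)//4 = -1
out = (-4)-(-1) = -3
out = (-3)-4 = -7
s = 4*4 = 16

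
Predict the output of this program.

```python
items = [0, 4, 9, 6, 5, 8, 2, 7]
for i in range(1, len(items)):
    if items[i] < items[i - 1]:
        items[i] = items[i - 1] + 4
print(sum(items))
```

118

i=1: 4>=0, unchanged → [0, 4, 9, 6, 5, 8, 2, 7]
i=2: 9>=4, unchanged → [0, 4, 9, 6, 5, 8, 2, 7]
i=3: 6<9, items[3] = 9+4 = 13 → [0, 4, 9, 13, 5, 8, 2, 7]
i=4: 5<13, items[4] = 13+4 = 17 → [0, 4, 9, 13, 17, 8, 2, 7]
i=5: 8<17, items[5] = 17+4 = 21 → [0, 4, 9, 13, 17, 21, 2, 7]
i=6: 2<21, items[6] = 21+4 = 25 → [0, 4, 9, 13, 17, 21, 25, 7]
i=7: 7<25, items[7] = 25+4 = 29 → [0, 4, 9, 13, 17, 21, 25, 29]
sum = 118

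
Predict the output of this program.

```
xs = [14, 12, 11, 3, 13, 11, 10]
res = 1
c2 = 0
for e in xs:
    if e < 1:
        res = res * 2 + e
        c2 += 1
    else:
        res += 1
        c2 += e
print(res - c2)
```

e=14: not <1, res = 1+1 = 2; c2=14
e=12: not <1, res = 2+1 = 3; c2=26
e=11: not <1, res = 3+1 = 4; c2=37
e=3: not <1, res = 4+1 = 5; c2=40
e=13: not <1, res = 5+1 = 6; c2=53
e=11: not <1, res = 6+1 = 7; c2=64
e=10: not <1, res = 7+1 = 8; c2=74
res-c2 = 8-74 = -66

-66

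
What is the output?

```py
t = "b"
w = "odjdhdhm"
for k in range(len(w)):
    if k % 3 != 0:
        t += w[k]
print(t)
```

bdjhdm

k=0: skip
k=1: add 'd' → 'bd'
k=2: add 'j' → 'bdj'
k=3: skip
k=4: add 'h' → 'bdjh'
k=5: add 'd' → 'bdjhd'
k=6: skip
k=7: add 'm' → 'bdjhdm'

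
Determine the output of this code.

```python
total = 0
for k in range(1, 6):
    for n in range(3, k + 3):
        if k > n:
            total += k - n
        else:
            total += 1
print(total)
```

16

k=1,n=3: not 1>3, total = 0+1 = 1
k=2,n=3: not 2>3, total = 1+1 = 2
k=2,n=4: not 2>4, total = 2+1 = 3
k=3,n=3: not 3>3, total = 3+1 = 4
k=3,n=4: not 3>4, total = 4+1 = 5
k=3,n=5: not 3>5, total = 5+1 = 6
k=4,n=3: 4>3, total = 6+1 = 7
k=4,n=4: not 4>4, total = 7+1 = 8
k=4,n=5: not 4>5, total = 8+1 = 9
k=4,n=6: not 4>6, total = 9+1 = 10
k=5,n=3: 5>3, total = 10+2 = 12
k=5,n=4: 5>4, total = 12+1 = 13
k=5,n=5: not 5>5, total = 13+1 = 14
k=5,n=6: not 5>6, total = 14+1 = 15
k=5,n=7: not 5>7, total = 15+1 = 16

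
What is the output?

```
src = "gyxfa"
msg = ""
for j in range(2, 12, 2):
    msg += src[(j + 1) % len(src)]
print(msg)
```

j=2: add src[3]='f' → 'f'
j=4: add src[0]='g' → 'fg'
j=6: add src[2]='x' → 'fgx'
j=8: add src[4]='a' → 'fgxa'
j=10: add src[1]='y' → 'fgxay'

fgxay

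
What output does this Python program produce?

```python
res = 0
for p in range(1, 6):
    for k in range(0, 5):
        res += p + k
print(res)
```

p=1,k=0: res = 0+1 = 1
p=1,k=1: res = 1+2 = 3
p=1,k=2: res = 3+3 = 6
p=1,k=3: res = 6+4 = 10
p=1,k=4: res = 10+5 = 15
p=2,k=0: res = 15+2 = 17
p=2,k=1: res = 17+3 = 20
p=2,k=2: res = 20+4 = 24
p=2,k=3: res = 24+5 = 29
p=2,k=4: res = 29+6 = 35
p=3,k=0: res = 35+3 = 38
p=3,k=1: res = 38+4 = 42
p=3,k=2: res = 42+5 = 47
p=3,k=3: res = 47+6 = 53
p=3,k=4: res = 53+7 = 60
p=4,k=0: res = 60+4 = 64
p=4,k=1: res = 64+5 = 69
p=4,k=2: res = 69+6 = 75
p=4,k=3: res = 75+7 = 82
p=4,k=4: res = 82+8 = 90
p=5,k=0: res = 90+5 = 95
p=5,k=1: res = 95+6 = 101
p=5,k=2: res = 101+7 = 108
p=5,k=3: res = 108+8 = 116
p=5,k=4: res = 116+9 = 125

125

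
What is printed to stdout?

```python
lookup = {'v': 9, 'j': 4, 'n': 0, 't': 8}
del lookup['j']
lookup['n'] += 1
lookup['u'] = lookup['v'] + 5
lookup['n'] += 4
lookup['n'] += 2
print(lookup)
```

del 'j' → {'v': 9, 'n': 0, 't': 8}
lookup['n'] = 0+1 = 1 → {'v': 9, 'n': 1, 't': 8}
lookup['u'] = lookup['v']+5 = 14 → {'v': 9, 'n': 1, 't': 8, 'u': 14}
lookup['n'] = 1+4 = 5 → {'v': 9, 'n': 5, 't': 8, 'u': 14}
lookup['n'] = 5+2 = 7 → {'v': 9, 'n': 7, 't': 8, 'u': 14}

{'v': 9, 'n': 7, 't': 8, 'u': 14}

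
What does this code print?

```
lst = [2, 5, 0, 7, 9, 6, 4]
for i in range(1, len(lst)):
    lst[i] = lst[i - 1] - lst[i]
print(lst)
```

i=1: lst[1] = 2-5 = -3 → [2, -3, 0, 7, 9, 6, 4]
i=2: lst[2] = (-3)-0 = -3 → [2, -3, -3, 7, 9, 6, 4]
i=3: lst[3] = (-3)-7 = -10 → [2, -3, -3, -10, 9, 6, 4]
i=4: lst[4] = (-10)-9 = -19 → [2, -3, -3, -10, -19, 6, 4]
i=5: lst[5] = (-19)-6 = -25 → [2, -3, -3, -10, -19, -25, 4]
i=6: lst[6] = (-25)-4 = -29 → [2, -3, -3, -10, -19, -25, -29]

[2, -3, -3, -10, -19, -25, -29]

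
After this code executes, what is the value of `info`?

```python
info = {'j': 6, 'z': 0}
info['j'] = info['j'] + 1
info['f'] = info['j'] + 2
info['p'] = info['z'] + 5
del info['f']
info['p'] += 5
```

info['j'] = info['j']+1 = 7 → {'j': 7, 'z': 0}
info['f'] = info['j']+2 = 9 → {'j': 7, 'z': 0, 'f': 9}
info['p'] = info['z']+5 = 5 → {'j': 7, 'z': 0, 'f': 9, 'p': 5}
del 'f' → {'j': 7, 'z': 0, 'p': 5}
info['p'] = 5+5 = 10 → {'j': 7, 'z': 0, 'p': 10}

{'j': 7, 'z': 0, 'p': 10}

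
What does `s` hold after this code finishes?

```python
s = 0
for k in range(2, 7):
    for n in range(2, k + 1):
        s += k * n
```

245

k=2,n=2: s = 0+4 = 4
k=3,n=2: s = 4+6 = 10
k=3,n=3: s = 10+9 = 19
k=4,n=2: s = 19+8 = 27
k=4,n=3: s = 27+12 = 39
k=4,n=4: s = 39+16 = 55
k=5,n=2: s = 55+10 = 65
k=5,n=3: s = 65+15 = 80
k=5,n=4: s = 80+20 = 100
k=5,n=5: s = 100+25 = 125
k=6,n=2: s = 125+12 = 137
k=6,n=3: s = 137+18 = 155
k=6,n=4: s = 155+24 = 179
k=6,n=5: s = 179+30 = 209
k=6,n=6: s = 209+36 = 245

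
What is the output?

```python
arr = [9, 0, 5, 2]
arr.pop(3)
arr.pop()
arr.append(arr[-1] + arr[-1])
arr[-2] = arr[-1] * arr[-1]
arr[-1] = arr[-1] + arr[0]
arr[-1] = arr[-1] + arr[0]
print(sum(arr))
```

pop(3) removes 2 → [9, 0, 5]
pop() removes 5 → [9, 0]
append arr[-1]+arr[-1] = 0+0 = 0 → [9, 0, 0]
arr[-2] = arr[-1]*arr[-1] = 0*0 = 0 → [9, 0, 0]
arr[-1] = arr[-1]+arr[0] = 0+9 = 9 → [9, 0, 9]
arr[-1] = arr[-1]+arr[0] = 9+9 = 18 → [9, 0, 18]
sum = 27

27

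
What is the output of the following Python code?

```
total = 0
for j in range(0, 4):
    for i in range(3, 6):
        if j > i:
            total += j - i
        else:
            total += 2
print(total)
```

j=0,i=3: not 0>3, total = 0+2 = 2
j=0,i=4: not 0>4, total = 2+2 = 4
j=0,i=5: not 0>5, total = 4+2 = 6
j=1,i=3: not 1>3, total = 6+2 = 8
j=1,i=4: not 1>4, total = 8+2 = 10
j=1,i=5: not 1>5, total = 10+2 = 12
j=2,i=3: not 2>3, total = 12+2 = 14
j=2,i=4: not 2>4, total = 14+2 = 16
j=2,i=5: not 2>5, total = 16+2 = 18
j=3,i=3: not 3>3, total = 18+2 = 20
j=3,i=4: not 3>4, total = 20+2 = 22
j=3,i=5: not 3>5, total = 22+2 = 24

24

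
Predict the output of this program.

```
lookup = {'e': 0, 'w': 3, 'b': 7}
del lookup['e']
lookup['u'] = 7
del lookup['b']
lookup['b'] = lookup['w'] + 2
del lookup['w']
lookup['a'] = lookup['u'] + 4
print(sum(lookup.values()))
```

23

del 'e' → {'w': 3, 'b': 7}
lookup['u'] = 7 → {'w': 3, 'b': 7, 'u': 7}
del 'b' → {'w': 3, 'u': 7}
lookup['b'] = lookup['w']+2 = 5 → {'w': 3, 'u': 7, 'b': 5}
del 'w' → {'u': 7, 'b': 5}
lookup['a'] = lookup['u']+4 = 11 → {'u': 7, 'b': 5, 'a': 11}
sum of values = 23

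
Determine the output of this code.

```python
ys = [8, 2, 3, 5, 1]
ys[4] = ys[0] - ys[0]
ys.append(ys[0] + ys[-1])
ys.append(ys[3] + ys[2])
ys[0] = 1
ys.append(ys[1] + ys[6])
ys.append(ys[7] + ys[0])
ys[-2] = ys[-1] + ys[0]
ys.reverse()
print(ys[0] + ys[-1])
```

ys[4] = ys[0]-ys[0] = 8-8 = 0 → [8, 2, 3, 5, 0]
append ys[0]+ys[-1] = 8+0 = 8 → [8, 2, 3, 5, 0, 8]
append ys[3]+ys[2] = 5+3 = 8 → [8, 2, 3, 5, 0, 8, 8]
ys[0] = 1 → [1, 2, 3, 5, 0, 8, 8]
append ys[1]+ys[6] = 2+8 = 10 → [1, 2, 3, 5, 0, 8, 8, 10]
append ys[7]+ys[0] = 10+1 = 11 → [1, 2, 3, 5, 0, 8, 8, 10, 11]
ys[-2] = ys[-1]+ys[0] = 11+1 = 12 → [1, 2, 3, 5, 0, 8, 8, 12, 11]
reverse → [11, 12, 8, 8, 0, 5, 3, 2, 1]
ys[0]+ys[-1] = 11+1 = 12

12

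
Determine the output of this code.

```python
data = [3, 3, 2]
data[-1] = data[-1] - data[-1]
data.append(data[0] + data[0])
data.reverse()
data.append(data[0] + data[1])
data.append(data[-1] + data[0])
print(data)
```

[6, 0, 3, 3, 6, 12]

data[-1] = data[-1]-data[-1] = 2-2 = 0 → [3, 3, 0]
append data[0]+data[0] = 3+3 = 6 → [3, 3, 0, 6]
reverse → [6, 0, 3, 3]
append data[0]+data[1] = 6+0 = 6 → [6, 0, 3, 3, 6]
append data[-1]+data[0] = 6+6 = 12 → [6, 0, 3, 3, 6, 12]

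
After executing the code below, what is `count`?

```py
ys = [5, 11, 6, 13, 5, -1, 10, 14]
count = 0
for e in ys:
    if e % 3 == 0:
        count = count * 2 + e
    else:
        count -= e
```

-67

e=5: not %3==0, count = 0-5 = -5
e=11: not %3==0, count = (-5)-11 = -16
e=6: %3==0, count = (-16)*2+6 = -26
e=13: not %3==0, count = (-26)-13 = -39
e=5: not %3==0, count = (-39)-5 = -44
e=-1: not %3==0, count = (-44)-(-1) = -43
e=10: not %3==0, count = (-43)-10 = -53
e=14: not %3==0, count = (-53)-14 = -67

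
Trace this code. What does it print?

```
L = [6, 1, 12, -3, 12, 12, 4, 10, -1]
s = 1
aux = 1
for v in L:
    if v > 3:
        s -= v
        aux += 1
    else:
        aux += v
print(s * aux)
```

-220

v=6: >3, s = 1-6 = -5; aux=2
v=1: not >3; aux=3
v=12: >3, s = (-5)-12 = -17; aux=4
v=-3: not >3; aux=1
v=12: >3, s = (-17)-12 = -29; aux=2
v=12: >3, s = (-29)-12 = -41; aux=3
v=4: >3, s = (-41)-4 = -45; aux=4
v=10: >3, s = (-45)-10 = -55; aux=5
v=-1: not >3; aux=4
s*aux = (-55)*4 = -220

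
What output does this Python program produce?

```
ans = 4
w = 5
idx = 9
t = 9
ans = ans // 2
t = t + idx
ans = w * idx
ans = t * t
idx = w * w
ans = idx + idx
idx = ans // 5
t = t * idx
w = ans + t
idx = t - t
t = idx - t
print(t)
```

-180

ans = 4//2 = 2
t = 9+9 = 18
ans = 5*9 = 45
ans = 18*18 = 324
idx = 5*5 = 25
ans = 25+25 = 50
idx = 50//5 = 10
t = 18*10 = 180
w = 50+180 = 230
idx = 180-180 = 0
t = 0-180 = -180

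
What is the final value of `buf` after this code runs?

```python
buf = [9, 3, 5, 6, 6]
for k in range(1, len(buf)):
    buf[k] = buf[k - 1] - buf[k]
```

[9, 6, 1, -5, -11]

k=1: buf[1] = 9-3 = 6 → [9, 6, 5, 6, 6]
k=2: buf[2] = 6-5 = 1 → [9, 6, 1, 6, 6]
k=3: buf[3] = 1-6 = -5 → [9, 6, 1, -5, 6]
k=4: buf[4] = (-5)-6 = -11 → [9, 6, 1, -5, -11]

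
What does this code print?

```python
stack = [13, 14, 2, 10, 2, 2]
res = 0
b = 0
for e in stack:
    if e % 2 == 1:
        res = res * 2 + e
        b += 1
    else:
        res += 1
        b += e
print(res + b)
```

e=13: odd, res = 0*2+13 = 13; b=1
e=14: not odd, res = 13+1 = 14; b=15
e=2: not odd, res = 14+1 = 15; b=17
e=10: not odd, res = 15+1 = 16; b=27
e=2: not odd, res = 16+1 = 17; b=29
e=2: not odd, res = 17+1 = 18; b=31
res+b = 18+31 = 49

49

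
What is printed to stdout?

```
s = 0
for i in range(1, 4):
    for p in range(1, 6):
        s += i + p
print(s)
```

75

i=1,p=1: s = 0+2 = 2
i=1,p=2: s = 2+3 = 5
i=1,p=3: s = 5+4 = 9
i=1,p=4: s = 9+5 = 14
i=1,p=5: s = 14+6 = 20
i=2,p=1: s = 20+3 = 23
i=2,p=2: s = 23+4 = 27
i=2,p=3: s = 27+5 = 32
i=2,p=4: s = 32+6 = 38
i=2,p=5: s = 38+7 = 45
i=3,p=1: s = 45+4 = 49
i=3,p=2: s = 49+5 = 54
i=3,p=3: s = 54+6 = 60
i=3,p=4: s = 60+7 = 67
i=3,p=5: s = 67+8 = 75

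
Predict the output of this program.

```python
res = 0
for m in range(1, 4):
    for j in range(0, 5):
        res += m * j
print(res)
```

60

m=1,j=0: res = 0+0 = 0
m=1,j=1: res = 0+1 = 1
m=1,j=2: res = 1+2 = 3
m=1,j=3: res = 3+3 = 6
m=1,j=4: res = 6+4 = 10
m=2,j=0: res = 10+0 = 10
m=2,j=1: res = 10+2 = 12
m=2,j=2: res = 12+4 = 16
m=2,j=3: res = 16+6 = 22
m=2,j=4: res = 22+8 = 30
m=3,j=0: res = 30+0 = 30
m=3,j=1: res = 30+3 = 33
m=3,j=2: res = 33+6 = 39
m=3,j=3: res = 39+9 = 48
m=3,j=4: res = 48+12 = 60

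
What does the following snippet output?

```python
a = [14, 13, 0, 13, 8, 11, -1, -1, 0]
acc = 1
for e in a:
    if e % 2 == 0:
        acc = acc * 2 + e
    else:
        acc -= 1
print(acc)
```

126

e=14: even, acc = 1*2+14 = 16
e=13: not even, acc = 16-1 = 15
e=0: even, acc = 15*2+0 = 30
e=13: not even, acc = 30-1 = 29
e=8: even, acc = 29*2+8 = 66
e=11: not even, acc = 66-1 = 65
e=-1: not even, acc = 65-1 = 64
e=-1: not even, acc = 64-1 = 63
e=0: even, acc = 63*2+0 = 126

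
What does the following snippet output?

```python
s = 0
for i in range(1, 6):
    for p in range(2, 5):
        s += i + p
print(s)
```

i=1,p=2: s = 0+3 = 3
i=1,p=3: s = 3+4 = 7
i=1,p=4: s = 7+5 = 12
i=2,p=2: s = 12+4 = 16
i=2,p=3: s = 16+5 = 21
i=2,p=4: s = 21+6 = 27
i=3,p=2: s = 27+5 = 32
i=3,p=3: s = 32+6 = 38
i=3,p=4: s = 38+7 = 45
i=4,p=2: s = 45+6 = 51
i=4,p=3: s = 51+7 = 58
i=4,p=4: s = 58+8 = 66
i=5,p=2: s = 66+7 = 73
i=5,p=3: s = 73+8 = 81
i=5,p=4: s = 81+9 = 90

90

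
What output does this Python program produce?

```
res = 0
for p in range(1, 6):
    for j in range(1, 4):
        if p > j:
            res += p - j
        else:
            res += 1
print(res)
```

p=1,j=1: not 1>1, res = 0+1 = 1
p=1,j=2: not 1>2, res = 1+1 = 2
p=1,j=3: not 1>3, res = 2+1 = 3
p=2,j=1: 2>1, res = 3+1 = 4
p=2,j=2: not 2>2, res = 4+1 = 5
p=2,j=3: not 2>3, res = 5+1 = 6
p=3,j=1: 3>1, res = 6+2 = 8
p=3,j=2: 3>2, res = 8+1 = 9
p=3,j=3: not 3>3, res = 9+1 = 10
p=4,j=1: 4>1, res = 10+3 = 13
p=4,j=2: 4>2, res = 13+2 = 15
p=4,j=3: 4>3, res = 15+1 = 16
p=5,j=1: 5>1, res = 16+4 = 20
p=5,j=2: 5>2, res = 20+3 = 23
p=5,j=3: 5>3, res = 23+2 = 25

25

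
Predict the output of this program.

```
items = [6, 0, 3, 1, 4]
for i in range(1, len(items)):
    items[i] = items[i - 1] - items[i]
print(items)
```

[6, 6, 3, 2, -2]

i=1: items[1] = 6-0 = 6 → [6, 6, 3, 1, 4]
i=2: items[2] = 6-3 = 3 → [6, 6, 3, 1, 4]
i=3: items[3] = 3-1 = 2 → [6, 6, 3, 2, 4]
i=4: items[4] = 2-4 = -2 → [6, 6, 3, 2, -2]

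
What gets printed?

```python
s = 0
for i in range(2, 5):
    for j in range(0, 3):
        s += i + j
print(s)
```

36

i=2,j=0: s = 0+2 = 2
i=2,j=1: s = 2+3 = 5
i=2,j=2: s = 5+4 = 9
i=3,j=0: s = 9+3 = 12
i=3,j=1: s = 12+4 = 16
i=3,j=2: s = 16+5 = 21
i=4,j=0: s = 21+4 = 25
i=4,j=1: s = 25+5 = 30
i=4,j=2: s = 30+6 = 36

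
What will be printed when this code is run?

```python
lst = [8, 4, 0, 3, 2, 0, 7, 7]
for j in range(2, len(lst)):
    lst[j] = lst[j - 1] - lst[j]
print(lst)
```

j=2: lst[2] = 4-0 = 4 → [8, 4, 4, 3, 2, 0, 7, 7]
j=3: lst[3] = 4-3 = 1 → [8, 4, 4, 1, 2, 0, 7, 7]
j=4: lst[4] = 1-2 = -1 → [8, 4, 4, 1, -1, 0, 7, 7]
j=5: lst[5] = (-1)-0 = -1 → [8, 4, 4, 1, -1, -1, 7, 7]
j=6: lst[6] = (-1)-7 = -8 → [8, 4, 4, 1, -1, -1, -8, 7]
j=7: lst[7] = (-8)-7 = -15 → [8, 4, 4, 1, -1, -1, -8, -15]

[8, 4, 4, 1, -1, -1, -8, -15]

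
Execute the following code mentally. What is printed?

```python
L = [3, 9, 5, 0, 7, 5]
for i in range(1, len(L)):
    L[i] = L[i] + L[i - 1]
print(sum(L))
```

102

i=1: L[1] = 9+3 = 12 → [3, 12, 5, 0, 7, 5]
i=2: L[2] = 5+12 = 17 → [3, 12, 17, 0, 7, 5]
i=3: L[3] = 0+17 = 17 → [3, 12, 17, 17, 7, 5]
i=4: L[4] = 7+17 = 24 → [3, 12, 17, 17, 24, 5]
i=5: L[5] = 5+24 = 29 → [3, 12, 17, 17, 24, 29]
sum = 102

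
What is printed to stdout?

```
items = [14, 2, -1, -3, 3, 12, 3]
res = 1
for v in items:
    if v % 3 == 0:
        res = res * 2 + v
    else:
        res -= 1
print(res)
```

-17

v=14: not %3==0, res = 1-1 = 0
v=2: not %3==0, res = 0-1 = -1
v=-1: not %3==0, res = (-1)-1 = -2
v=-3: %3==0, res = (-2)*2+(-3) = -7
v=3: %3==0, res = (-7)*2+3 = -11
v=12: %3==0, res = (-11)*2+12 = -10
v=3: %3==0, res = (-10)*2+3 = -17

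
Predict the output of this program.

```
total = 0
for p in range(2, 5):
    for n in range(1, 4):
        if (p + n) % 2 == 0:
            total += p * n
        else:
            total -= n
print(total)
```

p=2,n=1: odd sum, total = 0-1 = -1
p=2,n=2: even sum, total = (-1)+4 = 3
p=2,n=3: odd sum, total = 3-3 = 0
p=3,n=1: even sum, total = 0+3 = 3
p=3,n=2: odd sum, total = 3-2 = 1
p=3,n=3: even sum, total = 1+9 = 10
p=4,n=1: odd sum, total = 10-1 = 9
p=4,n=2: even sum, total = 9+8 = 17
p=4,n=3: odd sum, total = 17-3 = 14

14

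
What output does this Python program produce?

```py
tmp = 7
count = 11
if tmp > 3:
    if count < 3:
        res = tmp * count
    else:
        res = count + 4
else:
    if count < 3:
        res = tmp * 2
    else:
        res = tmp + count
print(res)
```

15

tmp=7, count=11
tmp > 3 is True; count < 3 is False
→ res = count + 4 = 15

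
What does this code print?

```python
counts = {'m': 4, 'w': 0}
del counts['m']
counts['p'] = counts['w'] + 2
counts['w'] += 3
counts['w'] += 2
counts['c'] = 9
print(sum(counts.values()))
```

16

del 'm' → {'w': 0}
counts['p'] = counts['w']+2 = 2 → {'w': 0, 'p': 2}
counts['w'] = 0+3 = 3 → {'w': 3, 'p': 2}
counts['w'] = 3+2 = 5 → {'w': 5, 'p': 2}
counts['c'] = 9 → {'w': 5, 'p': 2, 'c': 9}
sum of values = 16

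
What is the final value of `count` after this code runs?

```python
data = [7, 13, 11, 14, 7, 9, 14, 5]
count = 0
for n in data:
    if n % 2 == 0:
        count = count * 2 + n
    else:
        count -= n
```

-119

n=7: not even, count = 0-7 = -7
n=13: not even, count = (-7)-13 = -20
n=11: not even, count = (-20)-11 = -31
n=14: even, count = (-31)*2+14 = -48
n=7: not even, count = (-48)-7 = -55
n=9: not even, count = (-55)-9 = -64
n=14: even, count = (-64)*2+14 = -114
n=5: not even, count = (-114)-5 = -119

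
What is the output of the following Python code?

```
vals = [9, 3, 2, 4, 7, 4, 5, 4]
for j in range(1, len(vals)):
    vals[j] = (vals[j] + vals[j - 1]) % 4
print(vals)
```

[9, 0, 2, 2, 1, 1, 2, 2]

j=1: vals[1] = (3+9)%4 = 0 → [9, 0, 2, 4, 7, 4, 5, 4]
j=2: vals[2] = (2+0)%4 = 2 → [9, 0, 2, 4, 7, 4, 5, 4]
j=3: vals[3] = (4+2)%4 = 2 → [9, 0, 2, 2, 7, 4, 5, 4]
j=4: vals[4] = (7+2)%4 = 1 → [9, 0, 2, 2, 1, 4, 5, 4]
j=5: vals[5] = (4+1)%4 = 1 → [9, 0, 2, 2, 1, 1, 5, 4]
j=6: vals[6] = (5+1)%4 = 2 → [9, 0, 2, 2, 1, 1, 2, 4]
j=7: vals[7] = (4+2)%4 = 2 → [9, 0, 2, 2, 1, 1, 2, 2]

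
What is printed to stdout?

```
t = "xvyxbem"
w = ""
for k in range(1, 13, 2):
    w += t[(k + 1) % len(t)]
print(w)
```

ybmvxe

k=1: add t[2]='y' → 'y'
k=3: add t[4]='b' → 'yb'
k=5: add t[6]='m' → 'ybm'
k=7: add t[1]='v' → 'ybmv'
k=9: add t[3]='x' → 'ybmvx'
k=11: add t[5]='e' → 'ybmvxe'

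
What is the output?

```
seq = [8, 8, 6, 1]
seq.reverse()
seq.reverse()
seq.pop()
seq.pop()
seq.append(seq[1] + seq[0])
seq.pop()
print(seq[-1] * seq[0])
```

64

reverse → [1, 6, 8, 8]
reverse → [8, 8, 6, 1]
pop() removes 1 → [8, 8, 6]
pop() removes 6 → [8, 8]
append seq[1]+seq[0] = 8+8 = 16 → [8, 8, 16]
pop() removes 16 → [8, 8]
seq[-1]*seq[0] = 8*8 = 64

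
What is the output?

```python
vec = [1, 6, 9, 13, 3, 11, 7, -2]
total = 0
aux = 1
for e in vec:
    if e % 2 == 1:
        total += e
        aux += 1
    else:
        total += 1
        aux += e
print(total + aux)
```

57

e=1: odd, total = 0+1 = 1; aux=2
e=6: not odd, total = 1+1 = 2; aux=8
e=9: odd, total = 2+9 = 11; aux=9
e=13: odd, total = 11+13 = 24; aux=10
e=3: odd, total = 24+3 = 27; aux=11
e=11: odd, total = 27+11 = 38; aux=12
e=7: odd, total = 38+7 = 45; aux=13
e=-2: not odd, total = 45+1 = 46; aux=11
total+aux = 46+11 = 57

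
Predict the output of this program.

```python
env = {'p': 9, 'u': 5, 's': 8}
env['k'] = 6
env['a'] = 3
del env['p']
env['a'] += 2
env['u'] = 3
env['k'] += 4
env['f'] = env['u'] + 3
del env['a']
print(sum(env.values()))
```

27

env['k'] = 6 → {'p': 9, 'u': 5, 's': 8, 'k': 6}
env['a'] = 3 → {'p': 9, 'u': 5, 's': 8, 'k': 6, 'a': 3}
del 'p' → {'u': 5, 's': 8, 'k': 6, 'a': 3}
env['a'] = 3+2 = 5 → {'u': 5, 's': 8, 'k': 6, 'a': 5}
env['u'] = 3 → {'u': 3, 's': 8, 'k': 6, 'a': 5}
env['k'] = 6+4 = 10 → {'u': 3, 's': 8, 'k': 10, 'a': 5}
env['f'] = env['u']+3 = 6 → {'u': 3, 's': 8, 'k': 10, 'a': 5, 'f': 6}
del 'a' → {'u': 3, 's': 8, 'k': 10, 'f': 6}
sum of values = 27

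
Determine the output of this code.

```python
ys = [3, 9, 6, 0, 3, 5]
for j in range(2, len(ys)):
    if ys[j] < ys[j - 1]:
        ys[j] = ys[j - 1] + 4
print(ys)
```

j=2: 6<9, ys[2] = 9+4 = 13 → [3, 9, 13, 0, 3, 5]
j=3: 0<13, ys[3] = 13+4 = 17 → [3, 9, 13, 17, 3, 5]
j=4: 3<17, ys[4] = 17+4 = 21 → [3, 9, 13, 17, 21, 5]
j=5: 5<21, ys[5] = 21+4 = 25 → [3, 9, 13, 17, 21, 25]

[3, 9, 13, 17, 21, 25]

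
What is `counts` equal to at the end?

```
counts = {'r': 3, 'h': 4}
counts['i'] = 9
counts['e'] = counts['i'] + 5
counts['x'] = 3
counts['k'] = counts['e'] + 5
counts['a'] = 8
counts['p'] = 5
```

{'r': 3, 'h': 4, 'i': 9, 'e': 14, 'x': 3, 'k': 19, 'a': 8, 'p': 5}

counts['i'] = 9 → {'r': 3, 'h': 4, 'i': 9}
counts['e'] = counts['i']+5 = 14 → {'r': 3, 'h': 4, 'i': 9, 'e': 14}
counts['x'] = 3 → {'r': 3, 'h': 4, 'i': 9, 'e': 14, 'x': 3}
counts['k'] = counts['e']+5 = 19 → {'r': 3, 'h': 4, 'i': 9, 'e': 14, 'x': 3, 'k': 19}
counts['a'] = 8 → {'r': 3, 'h': 4, 'i': 9, 'e': 14, 'x': 3, 'k': 19, 'a': 8}
counts['p'] = 5 → {'r': 3, 'h': 4, 'i': 9, 'e': 14, 'x': 3, 'k': 19, 'a': 8, 'p': 5}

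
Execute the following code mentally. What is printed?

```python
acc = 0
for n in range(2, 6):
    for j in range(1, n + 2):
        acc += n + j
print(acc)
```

n=2,j=1: acc = 0+3 = 3
n=2,j=2: acc = 3+4 = 7
n=2,j=3: acc = 7+5 = 12
n=3,j=1: acc = 12+4 = 16
n=3,j=2: acc = 16+5 = 21
n=3,j=3: acc = 21+6 = 27
n=3,j=4: acc = 27+7 = 34
n=4,j=1: acc = 34+5 = 39
n=4,j=2: acc = 39+6 = 45
n=4,j=3: acc = 45+7 = 52
n=4,j=4: acc = 52+8 = 60
n=4,j=5: acc = 60+9 = 69
n=5,j=1: acc = 69+6 = 75
n=5,j=2: acc = 75+7 = 82
n=5,j=3: acc = 82+8 = 90
n=5,j=4: acc = 90+9 = 99
n=5,j=5: acc = 99+10 = 109
n=5,j=6: acc = 109+11 = 120

120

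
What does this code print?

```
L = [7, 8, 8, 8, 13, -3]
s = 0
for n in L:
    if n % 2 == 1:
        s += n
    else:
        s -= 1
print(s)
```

14

n=7: odd, s = 0+7 = 7
n=8: not odd, s = 7-1 = 6
n=8: not odd, s = 6-1 = 5
n=8: not odd, s = 5-1 = 4
n=13: odd, s = 4+13 = 17
n=-3: odd, s = 17+(-3) = 14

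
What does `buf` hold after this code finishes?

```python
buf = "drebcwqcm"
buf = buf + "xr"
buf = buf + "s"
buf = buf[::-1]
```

+ 'xr' → 'drebcwqcmxr'
+ 's' → 'drebcwqcmxrs'
reverse → 'srxmcqwcberd'

'srxmcqwcberd'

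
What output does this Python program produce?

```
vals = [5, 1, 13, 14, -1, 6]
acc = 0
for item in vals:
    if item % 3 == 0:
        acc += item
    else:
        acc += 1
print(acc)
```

11

item=5: not %3==0, acc = 0+1 = 1
item=1: not %3==0, acc = 1+1 = 2
item=13: not %3==0, acc = 2+1 = 3
item=14: not %3==0, acc = 3+1 = 4
item=-1: not %3==0, acc = 4+1 = 5
item=6: %3==0, acc = 5+6 = 11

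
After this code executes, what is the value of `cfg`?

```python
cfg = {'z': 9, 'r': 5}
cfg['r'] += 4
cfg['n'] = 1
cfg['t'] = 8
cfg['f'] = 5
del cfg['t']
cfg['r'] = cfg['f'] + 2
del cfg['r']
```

cfg['r'] = 5+4 = 9 → {'z': 9, 'r': 9}
cfg['n'] = 1 → {'z': 9, 'r': 9, 'n': 1}
cfg['t'] = 8 → {'z': 9, 'r': 9, 'n': 1, 't': 8}
cfg['f'] = 5 → {'z': 9, 'r': 9, 'n': 1, 't': 8, 'f': 5}
del 't' → {'z': 9, 'r': 9, 'n': 1, 'f': 5}
cfg['r'] = cfg['f']+2 = 7 → {'z': 9, 'r': 7, 'n': 1, 'f': 5}
del 'r' → {'z': 9, 'n': 1, 'f': 5}

{'z': 9, 'n': 1, 'f': 5}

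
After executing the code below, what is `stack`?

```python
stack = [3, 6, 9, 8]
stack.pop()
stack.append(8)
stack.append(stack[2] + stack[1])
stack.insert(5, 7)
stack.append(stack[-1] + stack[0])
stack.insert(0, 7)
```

[7, 3, 6, 9, 8, 15, 7, 10]

pop() removes 8 → [3, 6, 9]
append 8 → [3, 6, 9, 8]
append stack[2]+stack[1] = 9+6 = 15 → [3, 6, 9, 8, 15]
insert 7 at 5 → [3, 6, 9, 8, 15, 7]
append stack[-1]+stack[0] = 7+3 = 10 → [3, 6, 9, 8, 15, 7, 10]
insert 7 at 0 → [7, 3, 6, 9, 8, 15, 7, 10]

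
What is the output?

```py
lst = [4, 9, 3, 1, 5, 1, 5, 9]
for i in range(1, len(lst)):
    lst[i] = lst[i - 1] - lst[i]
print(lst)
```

[4, -5, -8, -9, -14, -15, -20, -29]

i=1: lst[1] = 4-9 = -5 → [4, -5, 3, 1, 5, 1, 5, 9]
i=2: lst[2] = (-5)-3 = -8 → [4, -5, -8, 1, 5, 1, 5, 9]
i=3: lst[3] = (-8)-1 = -9 → [4, -5, -8, -9, 5, 1, 5, 9]
i=4: lst[4] = (-9)-5 = -14 → [4, -5, -8, -9, -14, 1, 5, 9]
i=5: lst[5] = (-14)-1 = -15 → [4, -5, -8, -9, -14, -15, 5, 9]
i=6: lst[6] = (-15)-5 = -20 → [4, -5, -8, -9, -14, -15, -20, 9]
i=7: lst[7] = (-20)-9 = -29 → [4, -5, -8, -9, -14, -15, -20, -29]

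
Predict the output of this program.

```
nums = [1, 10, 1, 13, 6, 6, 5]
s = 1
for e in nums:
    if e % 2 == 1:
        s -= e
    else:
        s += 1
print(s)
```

-16

e=1: odd, s = 1-1 = 0
e=10: not odd, s = 0+1 = 1
e=1: odd, s = 1-1 = 0
e=13: odd, s = 0-13 = -13
e=6: not odd, s = (-13)+1 = -12
e=6: not odd, s = (-12)+1 = -11
e=5: odd, s = (-11)-5 = -16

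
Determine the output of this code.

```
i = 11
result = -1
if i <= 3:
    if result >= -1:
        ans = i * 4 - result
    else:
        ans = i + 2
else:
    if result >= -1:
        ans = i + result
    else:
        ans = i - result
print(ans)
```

10

i=11, result=-1
i <= 3 is False; result >= -1 is True
→ ans = i + result = 10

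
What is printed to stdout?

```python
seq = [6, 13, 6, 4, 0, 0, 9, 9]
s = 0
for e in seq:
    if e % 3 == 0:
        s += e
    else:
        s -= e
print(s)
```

13

e=6: %3==0, s = 0+6 = 6
e=13: not %3==0, s = 6-13 = -7
e=6: %3==0, s = (-7)+6 = -1
e=4: not %3==0, s = (-1)-4 = -5
e=0: %3==0, s = (-5)+0 = -5
e=0: %3==0, s = (-5)+0 = -5
e=9: %3==0, s = (-5)+9 = 4
e=9: %3==0, s = 4+9 = 13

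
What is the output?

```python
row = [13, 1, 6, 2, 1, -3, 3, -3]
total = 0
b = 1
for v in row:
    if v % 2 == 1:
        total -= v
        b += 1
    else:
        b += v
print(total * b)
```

v=13: odd, total = 0-13 = -13; b=2
v=1: odd, total = (-13)-1 = -14; b=3
v=6: not odd; b=9
v=2: not odd; b=11
v=1: odd, total = (-14)-1 = -15; b=12
v=-3: odd, total = (-15)-(-3) = -12; b=13
v=3: odd, total = (-12)-3 = -15; b=14
v=-3: odd, total = (-15)-(-3) = -12; b=15
total*b = (-12)*15 = -180

-180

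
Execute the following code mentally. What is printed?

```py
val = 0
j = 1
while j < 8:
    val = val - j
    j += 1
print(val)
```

j=1: val = 0-1 = -1
j=2: val = (-1)-2 = -3
j=3: val = (-3)-3 = -6
j=4: val = (-6)-4 = -10
j=5: val = (-10)-5 = -15
j=6: val = (-15)-6 = -21
j=7: val = (-21)-7 = -28

-28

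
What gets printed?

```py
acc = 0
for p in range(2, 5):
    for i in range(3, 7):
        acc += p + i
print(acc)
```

90

p=2,i=3: acc = 0+5 = 5
p=2,i=4: acc = 5+6 = 11
p=2,i=5: acc = 11+7 = 18
p=2,i=6: acc = 18+8 = 26
p=3,i=3: acc = 26+6 = 32
p=3,i=4: acc = 32+7 = 39
p=3,i=5: acc = 39+8 = 47
p=3,i=6: acc = 47+9 = 56
p=4,i=3: acc = 56+7 = 63
p=4,i=4: acc = 63+8 = 71
p=4,i=5: acc = 71+9 = 80
p=4,i=6: acc = 80+10 = 90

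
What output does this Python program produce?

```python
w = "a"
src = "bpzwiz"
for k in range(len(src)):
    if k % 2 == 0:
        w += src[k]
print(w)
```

abzi

k=0: add 'b' → 'ab'
k=1: skip
k=2: add 'z' → 'abz'
k=3: skip
k=4: add 'i' → 'abzi'
k=5: skip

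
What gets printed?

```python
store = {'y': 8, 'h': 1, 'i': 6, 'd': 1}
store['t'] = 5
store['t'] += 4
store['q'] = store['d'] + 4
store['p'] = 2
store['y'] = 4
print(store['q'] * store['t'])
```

store['t'] = 5 → {'y': 8, 'h': 1, 'i': 6, 'd': 1, 't': 5}
store['t'] = 5+4 = 9 → {'y': 8, 'h': 1, 'i': 6, 'd': 1, 't': 9}
store['q'] = store['d']+4 = 5 → {'y': 8, 'h': 1, 'i': 6, 'd': 1, 't': 9, 'q': 5}
store['p'] = 2 → {'y': 8, 'h': 1, 'i': 6, 'd': 1, 't': 9, 'q': 5, 'p': 2}
store['y'] = 4 → {'y': 4, 'h': 1, 'i': 6, 'd': 1, 't': 9, 'q': 5, 'p': 2}
store['q']*store['t'] = 5*9 = 45

45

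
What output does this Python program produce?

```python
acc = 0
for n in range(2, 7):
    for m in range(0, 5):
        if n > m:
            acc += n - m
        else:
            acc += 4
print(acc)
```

n=2,m=0: 2>0, acc = 0+2 = 2
n=2,m=1: 2>1, acc = 2+1 = 3
n=2,m=2: not 2>2, acc = 3+4 = 7
n=2,m=3: not 2>3, acc = 7+4 = 11
n=2,m=4: not 2>4, acc = 11+4 = 15
n=3,m=0: 3>0, acc = 15+3 = 18
n=3,m=1: 3>1, acc = 18+2 = 20
n=3,m=2: 3>2, acc = 20+1 = 21
n=3,m=3: not 3>3, acc = 21+4 = 25
n=3,m=4: not 3>4, acc = 25+4 = 29
n=4,m=0: 4>0, acc = 29+4 = 33
n=4,m=1: 4>1, acc = 33+3 = 36
n=4,m=2: 4>2, acc = 36+2 = 38
n=4,m=3: 4>3, acc = 38+1 = 39
n=4,m=4: not 4>4, acc = 39+4 = 43
n=5,m=0: 5>0, acc = 43+5 = 48
n=5,m=1: 5>1, acc = 48+4 = 52
n=5,m=2: 5>2, acc = 52+3 = 55
n=5,m=3: 5>3, acc = 55+2 = 57
n=5,m=4: 5>4, acc = 57+1 = 58
n=6,m=0: 6>0, acc = 58+6 = 64
n=6,m=1: 6>1, acc = 64+5 = 69
n=6,m=2: 6>2, acc = 69+4 = 73
n=6,m=3: 6>3, acc = 73+3 = 76
n=6,m=4: 6>4, acc = 76+2 = 78

78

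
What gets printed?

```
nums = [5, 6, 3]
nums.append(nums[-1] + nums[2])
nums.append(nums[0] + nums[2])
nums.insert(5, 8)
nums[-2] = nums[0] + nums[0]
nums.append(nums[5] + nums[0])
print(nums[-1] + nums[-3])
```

append nums[-1]+nums[2] = 3+3 = 6 → [5, 6, 3, 6]
append nums[0]+nums[2] = 5+3 = 8 → [5, 6, 3, 6, 8]
insert 8 at 5 → [5, 6, 3, 6, 8, 8]
nums[-2] = nums[0]+nums[0] = 5+5 = 10 → [5, 6, 3, 6, 10, 8]
append nums[5]+nums[0] = 8+5 = 13 → [5, 6, 3, 6, 10, 8, 13]
nums[-1]+nums[-3] = 13+10 = 23

23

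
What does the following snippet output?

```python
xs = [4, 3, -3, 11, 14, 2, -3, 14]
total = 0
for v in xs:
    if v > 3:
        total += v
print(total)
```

43

v=4: >3, total = 0+4 = 4
v=3: not >3
v=-3: not >3
v=11: >3, total = 4+11 = 15
v=14: >3, total = 15+14 = 29
v=2: not >3
v=-3: not >3
v=14: >3, total = 29+14 = 43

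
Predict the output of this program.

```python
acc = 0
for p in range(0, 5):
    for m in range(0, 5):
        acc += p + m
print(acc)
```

p=0,m=0: acc = 0+0 = 0
p=0,m=1: acc = 0+1 = 1
p=0,m=2: acc = 1+2 = 3
p=0,m=3: acc = 3+3 = 6
p=0,m=4: acc = 6+4 = 10
p=1,m=0: acc = 10+1 = 11
p=1,m=1: acc = 11+2 = 13
p=1,m=2: acc = 13+3 = 16
p=1,m=3: acc = 16+4 = 20
p=1,m=4: acc = 20+5 = 25
p=2,m=0: acc = 25+2 = 27
p=2,m=1: acc = 27+3 = 30
p=2,m=2: acc = 30+4 = 34
p=2,m=3: acc = 34+5 = 39
p=2,m=4: acc = 39+6 = 45
p=3,m=0: acc = 45+3 = 48
p=3,m=1: acc = 48+4 = 52
p=3,m=2: acc = 52+5 = 57
p=3,m=3: acc = 57+6 = 63
p=3,m=4: acc = 63+7 = 70
p=4,m=0: acc = 70+4 = 74
p=4,m=1: acc = 74+5 = 79
p=4,m=2: acc = 79+6 = 85
p=4,m=3: acc = 85+7 = 92
p=4,m=4: acc = 92+8 = 100

100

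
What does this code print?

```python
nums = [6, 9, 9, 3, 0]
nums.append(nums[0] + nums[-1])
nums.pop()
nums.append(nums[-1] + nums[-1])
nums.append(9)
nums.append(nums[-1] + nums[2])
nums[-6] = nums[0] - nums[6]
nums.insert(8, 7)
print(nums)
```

append nums[0]+nums[-1] = 6+0 = 6 → [6, 9, 9, 3, 0, 6]
pop() removes 6 → [6, 9, 9, 3, 0]
append nums[-1]+nums[-1] = 0+0 = 0 → [6, 9, 9, 3, 0, 0]
append 9 → [6, 9, 9, 3, 0, 0, 9]
append nums[-1]+nums[2] = 9+9 = 18 → [6, 9, 9, 3, 0, 0, 9, 18]
nums[-6] = nums[0]-nums[6] = 6-9 = -3 → [6, 9, -3, 3, 0, 0, 9, 18]
insert 7 at 8 → [6, 9, -3, 3, 0, 0, 9, 18, 7]

[6, 9, -3, 3, 0, 0, 9, 18, 7]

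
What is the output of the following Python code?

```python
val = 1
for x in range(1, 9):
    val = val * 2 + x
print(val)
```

758

x=1: val = 1*2+1 = 3
x=2: val = 3*2+2 = 8
x=3: val = 8*2+3 = 19
x=4: val = 19*2+4 = 42
x=5: val = 42*2+5 = 89
x=6: val = 89*2+6 = 184
x=7: val = 184*2+7 = 375
x=8: val = 375*2+8 = 758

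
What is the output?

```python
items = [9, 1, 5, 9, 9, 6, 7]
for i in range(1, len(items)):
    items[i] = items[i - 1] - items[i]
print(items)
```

[9, 8, 3, -6, -15, -21, -28]

i=1: items[1] = 9-1 = 8 → [9, 8, 5, 9, 9, 6, 7]
i=2: items[2] = 8-5 = 3 → [9, 8, 3, 9, 9, 6, 7]
i=3: items[3] = 3-9 = -6 → [9, 8, 3, -6, 9, 6, 7]
i=4: items[4] = (-6)-9 = -15 → [9, 8, 3, -6, -15, 6, 7]
i=5: items[5] = (-15)-6 = -21 → [9, 8, 3, -6, -15, -21, 7]
i=6: items[6] = (-21)-7 = -28 → [9, 8, 3, -6, -15, -21, -28]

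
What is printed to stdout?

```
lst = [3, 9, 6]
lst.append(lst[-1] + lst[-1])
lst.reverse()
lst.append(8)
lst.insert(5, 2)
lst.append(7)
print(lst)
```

append lst[-1]+lst[-1] = 6+6 = 12 → [3, 9, 6, 12]
reverse → [12, 6, 9, 3]
append 8 → [12, 6, 9, 3, 8]
insert 2 at 5 → [12, 6, 9, 3, 8, 2]
append 7 → [12, 6, 9, 3, 8, 2, 7]

[12, 6, 9, 3, 8, 2, 7]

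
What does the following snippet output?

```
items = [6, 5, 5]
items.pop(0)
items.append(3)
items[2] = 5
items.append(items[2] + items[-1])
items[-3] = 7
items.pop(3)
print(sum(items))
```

pop(0) removes 6 → [5, 5]
append 3 → [5, 5, 3]
items[2] = 5 → [5, 5, 5]
append items[2]+items[-1] = 5+5 = 10 → [5, 5, 5, 10]
items[-3] = 7 → [5, 7, 5, 10]
pop(3) removes 10 → [5, 7, 5]
sum = 17

17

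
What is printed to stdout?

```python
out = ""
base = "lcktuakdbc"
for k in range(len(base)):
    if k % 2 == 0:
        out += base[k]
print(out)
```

k=0: add 'l' → 'l'
k=1: skip
k=2: add 'k' → 'lk'
k=3: skip
k=4: add 'u' → 'lku'
k=5: skip
k=6: add 'k' → 'lkuk'
k=7: skip
k=8: add 'b' → 'lkukb'
k=9: skip

lkukb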